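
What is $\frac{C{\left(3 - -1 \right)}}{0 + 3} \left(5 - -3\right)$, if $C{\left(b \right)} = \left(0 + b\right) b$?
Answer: $\frac{128}{3} \approx 42.667$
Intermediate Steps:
$C{\left(b \right)} = b^{2}$ ($C{\left(b \right)} = b b = b^{2}$)
$\frac{C{\left(3 - -1 \right)}}{0 + 3} \left(5 - -3\right) = \frac{\left(3 - -1\right)^{2}}{0 + 3} \left(5 - -3\right) = \frac{\left(3 + 1\right)^{2}}{3} \left(5 + 3\right) = 4^{2} \cdot \frac{1}{3} \cdot 8 = 16 \cdot \frac{1}{3} \cdot 8 = \frac{16}{3} \cdot 8 = \frac{128}{3}$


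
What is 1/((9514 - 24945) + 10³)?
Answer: -1/14431 ≈ -6.9295e-5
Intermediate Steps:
1/((9514 - 24945) + 10³) = 1/(-15431 + 1000) = 1/(-14431) = -1/14431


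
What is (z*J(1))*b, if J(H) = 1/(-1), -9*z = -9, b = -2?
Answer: 2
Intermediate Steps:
z = 1 (z = -⅑*(-9) = 1)
J(H) = -1
(z*J(1))*b = (1*(-1))*(-2) = -1*(-2) = 2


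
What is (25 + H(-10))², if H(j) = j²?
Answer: 15625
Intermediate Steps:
(25 + H(-10))² = (25 + (-10)²)² = (25 + 100)² = 125² = 15625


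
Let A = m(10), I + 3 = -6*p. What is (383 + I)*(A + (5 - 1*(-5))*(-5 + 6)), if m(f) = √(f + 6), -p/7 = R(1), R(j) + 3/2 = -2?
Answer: 3262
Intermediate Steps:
R(j) = -7/2 (R(j) = -3/2 - 2 = -7/2)
p = 49/2 (p = -7*(-7/2) = 49/2 ≈ 24.500)
m(f) = √(6 + f)
I = -150 (I = -3 - 6*49/2 = -3 - 147 = -150)
A = 4 (A = √(6 + 10) = √16 = 4)
(383 + I)*(A + (5 - 1*(-5))*(-5 + 6)) = (383 - 150)*(4 + (5 - 1*(-5))*(-5 + 6)) = 233*(4 + (5 + 5)*1) = 233*(4 + 10*1) = 233*(4 + 10) = 233*14 = 3262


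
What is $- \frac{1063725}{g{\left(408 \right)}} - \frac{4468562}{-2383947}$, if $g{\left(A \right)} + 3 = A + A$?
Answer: $- \frac{844077027223}{646049637} \approx -1306.5$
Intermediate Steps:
$g{\left(A \right)} = -3 + 2 A$ ($g{\left(A \right)} = -3 + \left(A + A\right) = -3 + 2 A$)
$- \frac{1063725}{g{\left(408 \right)}} - \frac{4468562}{-2383947} = - \frac{1063725}{-3 + 2 \cdot 408} - \frac{4468562}{-2383947} = - \frac{1063725}{-3 + 816} - - \frac{4468562}{2383947} = - \frac{1063725}{813} + \frac{4468562}{2383947} = \left(-1063725\right) \frac{1}{813} + \frac{4468562}{2383947} = - \frac{354575}{271} + \frac{4468562}{2383947} = - \frac{844077027223}{646049637}$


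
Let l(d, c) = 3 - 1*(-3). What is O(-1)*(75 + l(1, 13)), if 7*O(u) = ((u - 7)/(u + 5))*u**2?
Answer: -162/7 ≈ -23.143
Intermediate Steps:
l(d, c) = 6 (l(d, c) = 3 + 3 = 6)
O(u) = u**2*(-7 + u)/(7*(5 + u)) (O(u) = (((u - 7)/(u + 5))*u**2)/7 = (((-7 + u)/(5 + u))*u**2)/7 = (u**2*(-7 + u)/(5 + u))/7 = u**2*(-7 + u)/(7*(5 + u)))
O(-1)*(75 + l(1, 13)) = ((1/7)*(-1)**2*(-7 - 1)/(5 - 1))*(75 + 6) = ((1/7)*1*(-8)/4)*81 = ((1/7)*1*(1/4)*(-8))*81 = -2/7*81 = -162/7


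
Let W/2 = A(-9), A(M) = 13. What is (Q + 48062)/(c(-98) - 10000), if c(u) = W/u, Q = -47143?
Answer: -45031/490013 ≈ -0.091898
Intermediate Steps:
W = 26 (W = 2*13 = 26)
c(u) = 26/u
(Q + 48062)/(c(-98) - 10000) = (-47143 + 48062)/(26/(-98) - 10000) = 919/(26*(-1/98) - 10000) = 919/(-13/49 - 10000) = 919/(-490013/49) = 919*(-49/490013) = -45031/490013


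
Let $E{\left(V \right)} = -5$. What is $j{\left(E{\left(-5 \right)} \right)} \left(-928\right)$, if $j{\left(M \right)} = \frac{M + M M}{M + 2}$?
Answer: $\frac{18560}{3} \approx 6186.7$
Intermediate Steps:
$j{\left(M \right)} = \frac{M + M^{2}}{2 + M}$
$j{\left(E{\left(-5 \right)} \right)} \left(-928\right) = - \frac{5 \left(1 - 5\right)}{2 - 5} \left(-928\right) = \left(-5\right) \frac{1}{-3} \left(-4\right) \left(-928\right) = \left(-5\right) \left(- \frac{1}{3}\right) \left(-4\right) \left(-928\right) = \left(- \frac{20}{3}\right) \left(-928\right) = \frac{18560}{3}$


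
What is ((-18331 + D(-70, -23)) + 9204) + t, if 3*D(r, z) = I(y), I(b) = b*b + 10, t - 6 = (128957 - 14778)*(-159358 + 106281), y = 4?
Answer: -18180863686/3 ≈ -6.0603e+9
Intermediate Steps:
t = -6060278777 (t = 6 + (128957 - 14778)*(-159358 + 106281) = 6 + 114179*(-53077) = 6 - 6060278783 = -6060278777)
I(b) = 10 + b² (I(b) = b² + 10 = 10 + b²)
D(r, z) = 26/3 (D(r, z) = (10 + 4²)/3 = (10 + 16)/3 = (⅓)*26 = 26/3)
((-18331 + D(-70, -23)) + 9204) + t = ((-18331 + 26/3) + 9204) - 6060278777 = (-54967/3 + 9204) - 6060278777 = -27355/3 - 6060278777 = -18180863686/3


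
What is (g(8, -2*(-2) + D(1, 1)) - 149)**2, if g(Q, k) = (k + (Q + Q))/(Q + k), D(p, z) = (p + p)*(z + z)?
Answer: 87025/4 ≈ 21756.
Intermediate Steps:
D(p, z) = 4*p*z (D(p, z) = (2*p)*(2*z) = 4*p*z)
g(Q, k) = (k + 2*Q)/(Q + k)
(g(8, -2*(-2) + D(1, 1)) - 149)**2 = (((-2*(-2) + 4*1*1) + 2*8)/(8 + (-2*(-2) + 4*1*1)) - 149)**2 = (((4 + 4) + 16)/(8 + (4 + 4)) - 149)**2 = ((8 + 16)/(8 + 8) - 149)**2 = (24/16 - 149)**2 = ((1/16)*24 - 149)**2 = (3/2 - 149)**2 = (-295/2)**2 = 87025/4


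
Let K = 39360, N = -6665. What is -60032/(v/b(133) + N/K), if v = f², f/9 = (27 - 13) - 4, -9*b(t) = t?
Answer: 62852063232/574046089 ≈ 109.49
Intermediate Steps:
b(t) = -t/9
f = 90 (f = 9*((27 - 13) - 4) = 9*(14 - 4) = 9*10 = 90)
v = 8100 (v = 90² = 8100)
-60032/(v/b(133) + N/K) = -60032/(8100/((-⅑*133)) - 6665/39360) = -60032/(8100/(-133/9) - 6665*1/39360) = -60032/(8100*(-9/133) - 1333/7872) = -60032/(-72900/133 - 1333/7872) = -60032/(-574046089/1046976) = -60032*(-1046976/574046089) = 62852063232/574046089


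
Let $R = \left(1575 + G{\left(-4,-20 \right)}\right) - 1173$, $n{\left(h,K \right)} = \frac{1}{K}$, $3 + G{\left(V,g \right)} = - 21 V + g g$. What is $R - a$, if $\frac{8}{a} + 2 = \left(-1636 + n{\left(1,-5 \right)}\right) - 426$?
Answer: $\frac{9113483}{10321} \approx 883.0$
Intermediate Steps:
$G{\left(V,g \right)} = -3 + g^{2} - 21 V$ ($G{\left(V,g \right)} = -3 - \left(21 V - g g\right) = -3 - \left(- g^{2} + 21 V\right) = -3 + g^{2} - 21 V$)
$a = - \frac{40}{10321}$ ($a = \frac{8}{-2 - \left(2062 + \frac{1}{5}\right)} = \frac{8}{-2 - \frac{10311}{5}} = \frac{8}{- \frac{10321}{5}} = 8 \left(- \frac{5}{10321}\right) = - \frac{40}{10321} \approx -0.0038756$)
$R = 883$ ($R = \left(1575 - \left(-81 - 400\right)\right) - 1173 = \left(1575 + \left(-3 + 400 + 84\right)\right) - 1173 = \left(1575 + 481\right) - 1173 = 2056 - 1173 = 883$)
$R - a = 883 - - \frac{40}{10321} = 883 + \frac{40}{10321} = \frac{9113483}{10321}$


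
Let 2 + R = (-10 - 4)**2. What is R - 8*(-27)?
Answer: 410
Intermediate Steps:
R = 194 (R = -2 + (-10 - 4)**2 = -2 + (-14)**2 = -2 + 196 = 194)
R - 8*(-27) = 194 - 8*(-27) = 194 - 1*(-216) = 194 + 216 = 410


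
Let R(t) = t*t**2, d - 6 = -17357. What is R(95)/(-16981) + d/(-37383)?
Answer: -31756612294/634800723 ≈ -50.026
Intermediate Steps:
d = -17351 (d = 6 - 17357 = -17351)
R(t) = t**3
R(95)/(-16981) + d/(-37383) = 95**3/(-16981) - 17351/(-37383) = 857375*(-1/16981) - 17351*(-1/37383) = -857375/16981 + 17351/37383 = -31756612294/634800723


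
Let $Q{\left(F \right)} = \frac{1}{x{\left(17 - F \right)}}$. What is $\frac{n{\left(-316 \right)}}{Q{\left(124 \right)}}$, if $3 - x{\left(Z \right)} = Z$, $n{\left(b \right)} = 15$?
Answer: $1650$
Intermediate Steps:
$x{\left(Z \right)} = 3 - Z$
$Q{\left(F \right)} = \frac{1}{-14 + F}$ ($Q{\left(F \right)} = \frac{1}{3 - \left(17 - F\right)} = \frac{1}{3 + \left(-17 + F\right)} = \frac{1}{-14 + F}$)
$\frac{n{\left(-316 \right)}}{Q{\left(124 \right)}} = \frac{15}{\frac{1}{-14 + 124}} = \frac{15}{\frac{1}{110}} = 15 \frac{1}{\frac{1}{110}} = 15 \cdot 110 = 1650$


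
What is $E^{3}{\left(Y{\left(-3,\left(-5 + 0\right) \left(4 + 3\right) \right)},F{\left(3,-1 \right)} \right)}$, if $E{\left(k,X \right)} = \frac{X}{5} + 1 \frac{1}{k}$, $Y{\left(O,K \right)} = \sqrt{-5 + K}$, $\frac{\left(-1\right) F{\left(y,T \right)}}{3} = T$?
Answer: $\frac{\left(12 - i \sqrt{10}\right)^{3}}{8000} \approx 0.171 - 0.16681 i$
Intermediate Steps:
$F{\left(y,T \right)} = - 3 T$
$E{\left(k,X \right)} = \frac{1}{k} + \frac{X}{5}$ ($E{\left(k,X \right)} = X \frac{1}{5} + \frac{1}{k} = \frac{X}{5} + \frac{1}{k} = \frac{1}{k} + \frac{X}{5}$)
$E^{3}{\left(Y{\left(-3,\left(-5 + 0\right) \left(4 + 3\right) \right)},F{\left(3,-1 \right)} \right)} = \left(\frac{1}{\sqrt{-5 + \left(-5 + 0\right) \left(4 + 3\right)}} + \frac{\left(-3\right) \left(-1\right)}{5}\right)^{3} = \left(\frac{1}{\sqrt{-5 - 35}} + \frac{1}{5} \cdot 3\right)^{3} = \left(\frac{1}{\sqrt{-5 - 35}} + \frac{3}{5}\right)^{3} = \left(\frac{1}{\sqrt{-40}} + \frac{3}{5}\right)^{3} = \left(\frac{1}{2 i \sqrt{10}} + \frac{3}{5}\right)^{3} = \left(- \frac{i \sqrt{10}}{20} + \frac{3}{5}\right)^{3} = \left(\frac{3}{5} - \frac{i \sqrt{10}}{20}\right)^{3}$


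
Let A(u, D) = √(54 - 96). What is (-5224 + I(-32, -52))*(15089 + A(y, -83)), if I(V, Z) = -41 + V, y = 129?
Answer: -79926433 - 5297*I*√42 ≈ -7.9926e+7 - 34329.0*I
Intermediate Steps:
A(u, D) = I*√42 (A(u, D) = √(-42) = I*√42)
(-5224 + I(-32, -52))*(15089 + A(y, -83)) = (-5224 + (-41 - 32))*(15089 + I*√42) = (-5224 - 73)*(15089 + I*√42) = -5297*(15089 + I*√42) = -79926433 - 5297*I*√42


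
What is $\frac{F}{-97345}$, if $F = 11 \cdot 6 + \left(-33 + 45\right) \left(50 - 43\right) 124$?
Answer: $- \frac{10482}{97345} \approx -0.10768$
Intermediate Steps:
$F = 10482$ ($F = 66 + 12 \cdot 7 \cdot 124 = 66 + 84 \cdot 124 = 66 + 10416 = 10482$)
$\frac{F}{-97345} = \frac{10482}{-97345} = 10482 \left(- \frac{1}{97345}\right) = - \frac{10482}{97345}$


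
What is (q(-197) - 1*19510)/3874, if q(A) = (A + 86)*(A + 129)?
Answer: -5981/1937 ≈ -3.0878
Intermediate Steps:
q(A) = (86 + A)*(129 + A)
(q(-197) - 1*19510)/3874 = ((11094 + (-197)**2 + 215*(-197)) - 1*19510)/3874 = ((11094 + 38809 - 42355) - 19510)*(1/3874) = (7548 - 19510)*(1/3874) = -11962*1/3874 = -5981/1937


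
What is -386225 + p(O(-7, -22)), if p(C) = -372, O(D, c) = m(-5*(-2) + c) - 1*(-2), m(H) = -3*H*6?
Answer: -386597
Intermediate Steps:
m(H) = -18*H
O(D, c) = -178 - 18*c (O(D, c) = -18*(-5*(-2) + c) - 1*(-2) = -18*(10 + c) + 2 = (-180 - 18*c) + 2 = -178 - 18*c)
-386225 + p(O(-7, -22)) = -386225 - 372 = -386597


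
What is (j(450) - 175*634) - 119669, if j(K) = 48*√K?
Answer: -230619 + 720*√2 ≈ -2.2960e+5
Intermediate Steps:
(j(450) - 175*634) - 119669 = (48*√450 - 175*634) - 119669 = (48*(15*√2) - 110950) - 119669 = (720*√2 - 110950) - 119669 = (-110950 + 720*√2) - 119669 = -230619 + 720*√2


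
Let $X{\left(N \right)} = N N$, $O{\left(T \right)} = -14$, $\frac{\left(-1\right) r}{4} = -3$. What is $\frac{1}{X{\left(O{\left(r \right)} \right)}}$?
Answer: $\frac{1}{196} \approx 0.005102$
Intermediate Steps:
$r = 12$ ($r = \left(-4\right) \left(-3\right) = 12$)
$X{\left(N \right)} = N^{2}$
$\frac{1}{X{\left(O{\left(r \right)} \right)}} = \frac{1}{\left(-14\right)^{2}} = \frac{1}{196}$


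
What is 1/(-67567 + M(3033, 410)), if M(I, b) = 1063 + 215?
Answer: -1/66289 ≈ -1.5085e-5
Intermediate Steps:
M(I, b) = 1278
1/(-67567 + M(3033, 410)) = 1/(-67567 + 1278) = 1/(-66289) = -1/66289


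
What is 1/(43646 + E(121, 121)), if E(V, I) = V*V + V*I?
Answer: 1/72928 ≈ 1.3712e-5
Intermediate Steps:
E(V, I) = V**2 + I*V
1/(43646 + E(121, 121)) = 1/(43646 + 121*(121 + 121)) = 1/(43646 + 121*242) = 1/(43646 + 29282) = 1/72928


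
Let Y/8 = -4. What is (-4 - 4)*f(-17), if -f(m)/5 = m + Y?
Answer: -1960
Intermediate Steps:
Y = -32 (Y = 8*(-4) = -32)
f(m) = 160 - 5*m (f(m) = -5*(m - 32) = -5*(-32 + m) = 160 - 5*m)
(-4 - 4)*f(-17) = (-4 - 4)*(160 - 5*(-17)) = -8*(160 + 85) = -8*245 = -1960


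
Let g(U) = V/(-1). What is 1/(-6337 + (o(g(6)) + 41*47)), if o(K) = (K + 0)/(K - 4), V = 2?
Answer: -3/13229 ≈ -0.00022677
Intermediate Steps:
g(U) = -2 (g(U) = 2/(-1) = 2*(-1) = -2)
o(K) = K/(-4 + K)
1/(-6337 + (o(g(6)) + 41*47)) = 1/(-6337 + (-2/(-4 - 2) + 41*47)) = 1/(-6337 + (-2/(-6) + 1927)) = 1/(-6337 + (-2*(-⅙) + 1927)) = 1/(-6337 + (⅓ + 1927)) = 1/(-6337 + 5782/3) = 1/(-13229/3) = -3/13229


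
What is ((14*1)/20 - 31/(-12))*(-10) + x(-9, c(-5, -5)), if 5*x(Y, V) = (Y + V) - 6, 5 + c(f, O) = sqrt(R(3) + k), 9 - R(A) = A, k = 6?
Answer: -221/6 + 2*sqrt(3)/5 ≈ -36.141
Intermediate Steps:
R(A) = 9 - A
c(f, O) = -5 + 2*sqrt(3) (c(f, O) = -5 + sqrt((9 - 1*3) + 6) = -5 + sqrt((9 - 3) + 6) = -5 + sqrt(6 + 6) = -5 + sqrt(12) = -5 + 2*sqrt(3))
x(Y, V) = -6/5 + V/5 + Y/5 (x(Y, V) = ((Y + V) - 6)/5 = ((V + Y) - 6)/5 = (-6 + V + Y)/5 = -6/5 + V/5 + Y/5)
((14*1)/20 - 31/(-12))*(-10) + x(-9, c(-5, -5)) = ((14*1)/20 - 31/(-12))*(-10) + (-6/5 + (-5 + 2*sqrt(3))/5 + (1/5)*(-9)) = (14*(1/20) - 31*(-1/12))*(-10) + (-6/5 + (-1 + 2*sqrt(3)/5) - 9/5) = (7/10 + 31/12)*(-10) + (-4 + 2*sqrt(3)/5) = (197/60)*(-10) + (-4 + 2*sqrt(3)/5) = -197/6 + (-4 + 2*sqrt(3)/5) = -221/6 + 2*sqrt(3)/5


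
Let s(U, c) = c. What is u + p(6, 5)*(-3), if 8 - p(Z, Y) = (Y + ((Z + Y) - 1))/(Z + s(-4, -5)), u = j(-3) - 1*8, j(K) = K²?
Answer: 22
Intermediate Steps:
u = 1 (u = (-3)² - 1*8 = 9 - 8 = 1)
p(Z, Y) = 8 - (-1 + Z + 2*Y)/(-5 + Z) (p(Z, Y) = 8 - (Y + ((Z + Y) - 1))/(Z - 5) = 8 - (Y + ((Y + Z) - 1))/(-5 + Z) = 8 - (Y + (-1 + Y + Z))/(-5 + Z) = 8 - (-1 + Z + 2*Y)/(-5 + Z))
u + p(6, 5)*(-3) = 1 + ((-39 - 2*5 + 7*6)/(-5 + 6))*(-3) = 1 + ((-39 - 10 + 42)/1)*(-3) = 1 + (1*(-7))*(-3) = 1 - 7*(-3) = 1 + 21 = 22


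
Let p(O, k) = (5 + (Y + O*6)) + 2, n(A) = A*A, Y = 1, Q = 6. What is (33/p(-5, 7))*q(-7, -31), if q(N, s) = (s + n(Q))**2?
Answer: -75/2 ≈ -37.500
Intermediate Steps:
n(A) = A**2
q(N, s) = (36 + s)**2 (q(N, s) = (s + 6**2)**2 = (s + 36)**2 = (36 + s)**2)
p(O, k) = 8 + 6*O (p(O, k) = (5 + (1 + O*6)) + 2 = (5 + (1 + 6*O)) + 2 = (6 + 6*O) + 2 = 8 + 6*O)
(33/p(-5, 7))*q(-7, -31) = (33/(8 + 6*(-5)))*(36 - 31)**2 = (33/(8 - 30))*5**2 = (33/(-22))*25 = (33*(-1/22))*25 = -3/2*25 = -75/2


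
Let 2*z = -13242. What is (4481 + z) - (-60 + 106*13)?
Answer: -3458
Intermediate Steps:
z = -6621 (z = (1/2)*(-13242) = -6621)
(4481 + z) - (-60 + 106*13) = (4481 - 6621) - (-60 + 106*13) = -2140 - (-60 + 1378) = -2140 - 1*1318 = -2140 - 1318 = -3458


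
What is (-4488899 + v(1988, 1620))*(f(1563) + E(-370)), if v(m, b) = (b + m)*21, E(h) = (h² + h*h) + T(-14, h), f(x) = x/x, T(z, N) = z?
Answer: -1208257897097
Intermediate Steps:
f(x) = 1
E(h) = -14 + 2*h² (E(h) = (h² + h*h) - 14 = (h² + h²) - 14 = 2*h² - 14 = -14 + 2*h²)
v(m, b) = 21*b + 21*m
(-4488899 + v(1988, 1620))*(f(1563) + E(-370)) = (-4488899 + (21*1620 + 21*1988))*(1 + (-14 + 2*(-370)²)) = (-4488899 + (34020 + 41748))*(1 + (-14 + 2*136900)) = (-4488899 + 75768)*(1 + (-14 + 273800)) = -4413131*(1 + 273786) = -4413131*273787 = -1208257897097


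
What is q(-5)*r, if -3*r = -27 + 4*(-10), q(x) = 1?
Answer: 67/3 ≈ 22.333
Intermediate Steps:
r = 67/3 (r = -(-27 + 4*(-10))/3 = -(-27 - 40)/3 = -⅓*(-67) = 67/3 ≈ 22.333)
q(-5)*r = 1*(67/3) = 67/3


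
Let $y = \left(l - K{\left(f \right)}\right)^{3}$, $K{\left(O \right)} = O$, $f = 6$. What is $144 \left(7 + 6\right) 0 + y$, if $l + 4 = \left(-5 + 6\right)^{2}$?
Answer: $-729$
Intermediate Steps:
$l = -3$ ($l = -4 + \left(-5 + 6\right)^{2} = -4 + 1^{2} = -4 + 1 = -3$)
$y = -729$ ($y = \left(-3 - 6\right)^{3} = \left(-9\right)^{3} = -729$)
$144 \left(7 + 6\right) 0 + y = 144 \left(7 + 6\right) 0 - 729 = 144 \cdot 13 \cdot 0 - 729 = 144 \cdot 0 - 729 = 0 - 729 = -729$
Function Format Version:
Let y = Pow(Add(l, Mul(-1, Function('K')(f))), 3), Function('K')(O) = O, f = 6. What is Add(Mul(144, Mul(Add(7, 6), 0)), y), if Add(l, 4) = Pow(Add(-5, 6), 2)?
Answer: -729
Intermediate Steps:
l = -3 (l = Add(-4, Pow(Add(-5, 6), 2)) = Add(-4, Pow(1, 2)) = Add(-4, 1) = -3)
y = -729 (y = Pow(Add(-3, Mul(-1, 6)), 3) = Pow(Add(-3, -6), 3) = Pow(-9, 3) = -729)
Add(Mul(144, Mul(Add(7, 6), 0)), y) = Add(Mul(144, Mul(Add(7, 6), 0)), -729) = Add(Mul(144, Mul(13, 0)), -729) = Add(Mul(144, 0), -729) = Add(0, -729) = -729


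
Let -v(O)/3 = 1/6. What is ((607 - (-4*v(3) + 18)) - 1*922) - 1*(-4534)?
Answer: 4199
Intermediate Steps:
v(O) = -1/2 (v(O) = -3/6 = -3*1/6 = -1/2)
((607 - (-4*v(3) + 18)) - 1*922) - 1*(-4534) = ((607 - (-4*(-1/2) + 18)) - 1*922) - 1*(-4534) = ((607 - (2 + 18)) - 922) + 4534 = ((607 - 1*20) - 922) + 4534 = ((607 - 20) - 922) + 4534 = (587 - 922) + 4534 = -335 + 4534 = 4199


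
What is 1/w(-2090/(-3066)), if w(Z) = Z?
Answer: 1533/1045 ≈ 1.4670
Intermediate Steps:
1/w(-2090/(-3066)) = 1/(-2090/(-3066)) = 1/(-2090*(-1/3066)) = 1/(1045/1533) = 1533/1045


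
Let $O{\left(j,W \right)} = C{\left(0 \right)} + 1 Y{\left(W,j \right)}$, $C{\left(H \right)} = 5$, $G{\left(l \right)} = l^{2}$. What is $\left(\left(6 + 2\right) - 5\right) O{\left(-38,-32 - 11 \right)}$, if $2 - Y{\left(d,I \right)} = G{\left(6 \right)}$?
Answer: $-87$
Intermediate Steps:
$Y{\left(d,I \right)} = -34$ ($Y{\left(d,I \right)} = 2 - 6^{2} = 2 - 36 = -34$)
$O{\left(j,W \right)} = -29$ ($O{\left(j,W \right)} = 5 + 1 \left(-34\right) = 5 - 34 = -29$)
$\left(\left(6 + 2\right) - 5\right) O{\left(-38,-32 - 11 \right)} = \left(\left(6 + 2\right) - 5\right) \left(-29\right) = \left(8 - 5\right) \left(-29\right) = 3 \left(-29\right) = -87$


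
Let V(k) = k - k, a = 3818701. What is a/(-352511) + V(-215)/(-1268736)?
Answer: -3818701/352511 ≈ -10.833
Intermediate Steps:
V(k) = 0
a/(-352511) + V(-215)/(-1268736) = 3818701/(-352511) + 0/(-1268736) = 3818701*(-1/352511) + 0*(-1/1268736) = -3818701/352511 + 0 = -3818701/352511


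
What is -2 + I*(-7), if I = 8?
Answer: -58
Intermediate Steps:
-2 + I*(-7) = -2 + 8*(-7) = -2 - 56 = -58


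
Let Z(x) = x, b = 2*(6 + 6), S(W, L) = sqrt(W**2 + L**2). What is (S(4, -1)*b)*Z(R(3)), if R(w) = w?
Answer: 72*sqrt(17) ≈ 296.86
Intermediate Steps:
S(W, L) = sqrt(L**2 + W**2)
b = 24 (b = 2*12 = 24)
(S(4, -1)*b)*Z(R(3)) = (sqrt((-1)**2 + 4**2)*24)*3 = (sqrt(1 + 16)*24)*3 = (sqrt(17)*24)*3 = (24*sqrt(17))*3 = 72*sqrt(17)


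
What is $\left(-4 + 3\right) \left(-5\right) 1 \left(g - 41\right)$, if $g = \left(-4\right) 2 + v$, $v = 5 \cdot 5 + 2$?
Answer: $-110$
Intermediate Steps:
$v = 27$ ($v = 25 + 2 = 27$)
$g = 19$ ($g = \left(-4\right) 2 + 27 = -8 + 27 = 19$)
$\left(-4 + 3\right) \left(-5\right) 1 \left(g - 41\right) = \left(-4 + 3\right) \left(-5\right) 1 \left(19 - 41\right) = \left(-1\right) \left(-5\right) 1 \left(-22\right) = 5 \cdot 1 \left(-22\right) = 5 \left(-22\right) = -110$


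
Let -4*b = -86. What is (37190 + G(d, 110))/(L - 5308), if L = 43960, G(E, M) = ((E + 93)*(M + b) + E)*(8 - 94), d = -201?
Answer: 318962/9663 ≈ 33.009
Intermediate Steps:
b = 43/2 (b = -1/4*(-86) = 43/2 ≈ 21.500)
G(E, M) = -86*E - 86*(93 + E)*(43/2 + M) (G(E, M) = ((E + 93)*(M + 43/2) + E)*(8 - 94) = ((93 + E)*(43/2 + M) + E)*(-86) = (E + (93 + E)*(43/2 + M))*(-86) = -86*E - 86*(93 + E)*(43/2 + M))
(37190 + G(d, 110))/(L - 5308) = (37190 + (-171957 - 7998*110 - 1935*(-201) - 86*(-201)*110))/(43960 - 5308) = (37190 + (-171957 - 879780 + 388935 + 1901460))/38652 = (37190 + 1238658)*(1/38652) = 1275848*(1/38652) = 318962/9663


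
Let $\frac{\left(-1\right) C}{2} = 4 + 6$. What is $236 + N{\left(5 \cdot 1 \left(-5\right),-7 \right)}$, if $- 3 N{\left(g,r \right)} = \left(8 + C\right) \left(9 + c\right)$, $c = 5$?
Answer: $292$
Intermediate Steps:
$C = -20$ ($C = - 2 \left(4 + 6\right) = \left(-2\right) 10 = -20$)
$N{\left(g,r \right)} = 56$ ($N{\left(g,r \right)} = - \frac{\left(8 - 20\right) \left(9 + 5\right)}{3} = - \frac{\left(-12\right) 14}{3} = \left(- \frac{1}{3}\right) \left(-168\right) = 56$)
$236 + N{\left(5 \cdot 1 \left(-5\right),-7 \right)} = 236 + 56 = 292$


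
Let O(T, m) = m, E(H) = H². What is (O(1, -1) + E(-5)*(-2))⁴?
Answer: 6765201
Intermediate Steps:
(O(1, -1) + E(-5)*(-2))⁴ = (-1 + (-5)²*(-2))⁴ = (-1 + 25*(-2))⁴ = (-1 - 50)⁴ = (-51)⁴ = 6765201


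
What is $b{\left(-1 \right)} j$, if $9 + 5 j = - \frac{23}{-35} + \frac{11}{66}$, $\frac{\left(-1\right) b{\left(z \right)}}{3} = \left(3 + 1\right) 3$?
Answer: $\frac{10302}{175} \approx 58.869$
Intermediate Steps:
$b{\left(z \right)} = -36$ ($b{\left(z \right)} = - 3 \left(3 + 1\right) 3 = - 3 \cdot 4 \cdot 3 = \left(-3\right) 12 = -36$)
$j = - \frac{1717}{1050}$ ($j = - \frac{9}{5} + \frac{- \frac{23}{-35} + \frac{11}{66}}{5} = - \frac{9}{5} + \frac{\left(-23\right) \left(- \frac{1}{35}\right) + 11 \cdot \frac{1}{66}}{5} = - \frac{9}{5} + \frac{\frac{23}{35} + \frac{1}{6}}{5} = - \frac{9}{5} + \frac{1}{5} \cdot \frac{173}{210} = - \frac{9}{5} + \frac{173}{1050} = - \frac{1717}{1050} \approx -1.6352$)
$b{\left(-1 \right)} j = \left(-36\right) \left(- \frac{1717}{1050}\right) = \frac{10302}{175}$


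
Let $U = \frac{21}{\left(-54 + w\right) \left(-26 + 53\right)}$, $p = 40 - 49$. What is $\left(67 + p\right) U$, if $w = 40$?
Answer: $- \frac{29}{9} \approx -3.2222$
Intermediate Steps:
$p = -9$ ($p = 40 - 49 = -9$)
$U = - \frac{1}{18}$ ($U = \frac{21}{\left(-54 + 40\right) \left(-26 + 53\right)} = \frac{21}{\left(-14\right) 27} = \frac{21}{-378} = 21 \left(- \frac{1}{378}\right) = - \frac{1}{18} \approx -0.055556$)
$\left(67 + p\right) U = \left(67 - 9\right) \left(- \frac{1}{18}\right) = 58 \left(- \frac{1}{18}\right) = - \frac{29}{9}$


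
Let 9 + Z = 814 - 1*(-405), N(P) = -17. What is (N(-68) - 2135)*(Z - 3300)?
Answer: 4497680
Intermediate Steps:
Z = 1210 (Z = -9 + (814 - 1*(-405)) = -9 + (814 + 405) = -9 + 1219 = 1210)
(N(-68) - 2135)*(Z - 3300) = (-17 - 2135)*(1210 - 3300) = -2152*(-2090) = 4497680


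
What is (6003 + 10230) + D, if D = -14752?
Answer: 1481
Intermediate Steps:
(6003 + 10230) + D = (6003 + 10230) - 14752 = 16233 - 14752 = 1481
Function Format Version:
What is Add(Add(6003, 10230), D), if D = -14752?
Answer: 1481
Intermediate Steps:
Add(Add(6003, 10230), D) = Add(Add(6003, 10230), -14752) = Add(16233, -14752) = 1481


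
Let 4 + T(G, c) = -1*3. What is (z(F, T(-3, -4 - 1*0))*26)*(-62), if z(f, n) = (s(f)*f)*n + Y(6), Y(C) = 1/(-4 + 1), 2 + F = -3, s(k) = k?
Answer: 847912/3 ≈ 2.8264e+5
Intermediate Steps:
F = -5 (F = -2 - 3 = -5)
T(G, c) = -7 (T(G, c) = -4 - 1*3 = -4 - 3 = -7)
Y(C) = -⅓ (Y(C) = 1/(-3) = -⅓)
z(f, n) = -⅓ + n*f² (z(f, n) = (f*f)*n - ⅓ = f²*n - ⅓ = n*f² - ⅓ = -⅓ + n*f²)
(z(F, T(-3, -4 - 1*0))*26)*(-62) = ((-⅓ - 7*(-5)²)*26)*(-62) = ((-⅓ - 7*25)*26)*(-62) = ((-⅓ - 175)*26)*(-62) = -526/3*26*(-62) = -13676/3*(-62) = 847912/3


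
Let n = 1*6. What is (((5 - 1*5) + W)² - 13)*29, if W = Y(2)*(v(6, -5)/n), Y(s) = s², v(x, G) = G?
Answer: -493/9 ≈ -54.778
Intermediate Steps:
n = 6
W = -10/3 (W = 2²*(-5/6) = 4*(-5*⅙) = 4*(-⅚) = -10/3 ≈ -3.3333)
(((5 - 1*5) + W)² - 13)*29 = (((5 - 1*5) - 10/3)² - 13)*29 = (((5 - 5) - 10/3)² - 13)*29 = ((0 - 10/3)² - 13)*29 = ((-10/3)² - 13)*29 = (100/9 - 13)*29 = -17/9*29 = -493/9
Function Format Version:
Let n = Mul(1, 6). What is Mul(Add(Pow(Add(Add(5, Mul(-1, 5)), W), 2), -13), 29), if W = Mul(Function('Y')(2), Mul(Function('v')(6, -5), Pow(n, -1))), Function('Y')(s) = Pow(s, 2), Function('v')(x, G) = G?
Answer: Rational(-493, 9) ≈ -54.778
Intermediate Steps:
n = 6
W = Rational(-10, 3) (W = Mul(Pow(2, 2), Mul(-5, Pow(6, -1))) = Mul(4, Mul(-5, Rational(1, 6))) = Mul(4, Rational(-5, 6)) = Rational(-10, 3) ≈ -3.3333)
Mul(Add(Pow(Add(Add(5, Mul(-1, 5)), W), 2), -13), 29) = Mul(Add(Pow(Add(Add(5, Mul(-1, 5)), Rational(-10, 3)), 2), -13), 29) = Mul(Add(Pow(Add(Add(5, -5), Rational(-10, 3)), 2), -13), 29) = Mul(Add(Pow(Add(0, Rational(-10, 3)), 2), -13), 29) = Mul(Add(Pow(Rational(-10, 3), 2), -13), 29) = Mul(Add(Rational(100, 9), -13), 29) = Mul(Rational(-17, 9), 29) = Rational(-493, 9)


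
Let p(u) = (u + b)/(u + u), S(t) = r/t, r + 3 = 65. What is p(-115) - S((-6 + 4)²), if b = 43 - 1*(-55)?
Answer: -1774/115 ≈ -15.426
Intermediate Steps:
r = 62 (r = -3 + 65 = 62)
b = 98 (b = 43 + 55 = 98)
S(t) = 62/t
p(u) = (98 + u)/(2*u) (p(u) = (u + 98)/(u + u) = (98 + u)/((2*u)) = (98 + u)*(1/(2*u)) = (98 + u)/(2*u))
p(-115) - S((-6 + 4)²) = (½)*(98 - 115)/(-115) - 62/((-6 + 4)²) = (½)*(-1/115)*(-17) - 62/((-2)²) = 17/230 - 62/4 = 17/230 - 1*31/2 = 17/230 - 31/2 = -1774/115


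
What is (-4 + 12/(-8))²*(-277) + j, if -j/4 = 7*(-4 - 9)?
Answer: -32061/4 ≈ -8015.3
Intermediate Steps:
j = 364 (j = -28*(-4 - 9) = -28*(-13) = -4*(-91) = 364)
(-4 + 12/(-8))²*(-277) + j = (-4 + 12/(-8))²*(-277) + 364 = (-4 + 12*(-⅛))²*(-277) + 364 = (-4 - 3/2)²*(-277) + 364 = (-11/2)²*(-277) + 364 = (121/4)*(-277) + 364 = -33517/4 + 364 = -32061/4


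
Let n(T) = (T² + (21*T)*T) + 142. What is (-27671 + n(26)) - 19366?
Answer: -32023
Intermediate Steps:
n(T) = 142 + 22*T² (n(T) = (T² + 21*T²) + 142 = 22*T² + 142 = 142 + 22*T²)
(-27671 + n(26)) - 19366 = (-27671 + (142 + 22*26²)) - 19366 = (-27671 + (142 + 22*676)) - 19366 = (-27671 + (142 + 14872)) - 19366 = (-27671 + 15014) - 19366 = -12657 - 19366 = -32023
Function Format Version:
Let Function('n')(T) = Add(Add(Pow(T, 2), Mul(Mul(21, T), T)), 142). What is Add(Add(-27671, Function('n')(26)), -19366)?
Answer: -32023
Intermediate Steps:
Function('n')(T) = Add(142, Mul(22, Pow(T, 2))) (Function('n')(T) = Add(Add(Pow(T, 2), Mul(21, Pow(T, 2))), 142) = Add(Mul(22, Pow(T, 2)), 142) = Add(142, Mul(22, Pow(T, 2))))
Add(Add(-27671, Function('n')(26)), -19366) = Add(Add(-27671, Add(142, Mul(22, Pow(26, 2)))), -19366) = Add(Add(-27671, Add(142, Mul(22, 676))), -19366) = Add(Add(-27671, Add(142, 14872)), -19366) = Add(Add(-27671, 15014), -19366) = Add(-12657, -19366) = -32023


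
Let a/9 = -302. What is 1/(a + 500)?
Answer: -1/2218 ≈ -0.00045086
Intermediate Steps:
a = -2718 (a = 9*(-302) = -2718)
1/(a + 500) = 1/(-2718 + 500) = 1/(-2218) = -1/2218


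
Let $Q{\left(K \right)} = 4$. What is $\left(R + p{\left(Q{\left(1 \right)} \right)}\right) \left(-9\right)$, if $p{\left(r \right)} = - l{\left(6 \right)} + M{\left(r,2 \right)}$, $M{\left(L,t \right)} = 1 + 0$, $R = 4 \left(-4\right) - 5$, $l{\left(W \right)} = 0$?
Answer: $180$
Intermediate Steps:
$R = -21$ ($R = -16 - 5 = -21$)
$M{\left(L,t \right)} = 1$
$p{\left(r \right)} = 1$ ($p{\left(r \right)} = \left(-1\right) 0 + 1 = 0 + 1 = 1$)
$\left(R + p{\left(Q{\left(1 \right)} \right)}\right) \left(-9\right) = \left(-21 + 1\right) \left(-9\right) = \left(-20\right) \left(-9\right) = 180$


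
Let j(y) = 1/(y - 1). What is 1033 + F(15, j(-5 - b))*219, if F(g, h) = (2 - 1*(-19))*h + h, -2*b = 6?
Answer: -573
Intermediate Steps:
b = -3 (b = -½*6 = -3)
j(y) = 1/(-1 + y)
F(g, h) = 22*h (F(g, h) = (2 + 19)*h + h = 21*h + h = 22*h)
1033 + F(15, j(-5 - b))*219 = 1033 + (22/(-1 + (-5 - 1*(-3))))*219 = 1033 + (22/(-1 + (-5 + 3)))*219 = 1033 + (22/(-1 - 2))*219 = 1033 + (22/(-3))*219 = 1033 + (22*(-⅓))*219 = 1033 - 22/3*219 = 1033 - 1606 = -573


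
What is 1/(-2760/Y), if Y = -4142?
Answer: 2071/1380 ≈ 1.5007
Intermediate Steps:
1/(-2760/Y) = 1/(-2760/(-4142)) = 1/(-2760*(-1)/4142) = 1/(-1*(-1380/2071)) = 1/(1380/2071) = 2071/1380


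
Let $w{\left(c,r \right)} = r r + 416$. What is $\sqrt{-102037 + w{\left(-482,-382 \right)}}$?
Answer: $\sqrt{44303} \approx 210.48$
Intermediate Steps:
$w{\left(c,r \right)} = 416 + r^{2}$ ($w{\left(c,r \right)} = r^{2} + 416 = 416 + r^{2}$)
$\sqrt{-102037 + w{\left(-482,-382 \right)}} = \sqrt{-102037 + \left(416 + \left(-382\right)^{2}\right)} = \sqrt{-102037 + \left(416 + 145924\right)} = \sqrt{-102037 + 146340} = \sqrt{44303}$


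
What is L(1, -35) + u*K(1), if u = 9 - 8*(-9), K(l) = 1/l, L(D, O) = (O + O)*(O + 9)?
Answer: 1901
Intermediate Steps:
L(D, O) = 2*O*(9 + O) (L(D, O) = (2*O)*(9 + O) = 2*O*(9 + O))
u = 81 (u = 9 + 72 = 81)
L(1, -35) + u*K(1) = 2*(-35)*(9 - 35) + 81/1 = 2*(-35)*(-26) + 81*1 = 1820 + 81 = 1901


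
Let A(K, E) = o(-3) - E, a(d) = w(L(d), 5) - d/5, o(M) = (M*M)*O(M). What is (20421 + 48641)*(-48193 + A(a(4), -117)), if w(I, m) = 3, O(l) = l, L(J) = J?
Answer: -3322089386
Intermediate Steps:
o(M) = M³ (o(M) = (M*M)*M = M²*M = M³)
a(d) = 3 - d/5
A(K, E) = -27 - E (A(K, E) = (-3)³ - E = -27 - E)
(20421 + 48641)*(-48193 + A(a(4), -117)) = (20421 + 48641)*(-48193 + (-27 - 1*(-117))) = 69062*(-48193 + (-27 + 117)) = 69062*(-48193 + 90) = 69062*(-48103) = -3322089386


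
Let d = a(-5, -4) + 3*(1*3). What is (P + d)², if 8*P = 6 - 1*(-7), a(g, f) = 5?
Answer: 15625/64 ≈ 244.14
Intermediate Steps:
P = 13/8 (P = (6 - 1*(-7))/8 = (6 + 7)/8 = (⅛)*13 = 13/8 ≈ 1.6250)
d = 14 (d = 5 + 3*(1*3) = 5 + 3*3 = 5 + 9 = 14)
(P + d)² = (13/8 + 14)² = (125/8)² = 15625/64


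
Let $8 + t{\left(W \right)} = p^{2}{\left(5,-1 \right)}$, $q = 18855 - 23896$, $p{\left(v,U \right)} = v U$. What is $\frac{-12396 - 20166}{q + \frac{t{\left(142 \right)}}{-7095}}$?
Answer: $\frac{115513695}{17882956} \approx 6.4594$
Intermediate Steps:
$p{\left(v,U \right)} = U v$
$q = -5041$ ($q = 18855 - 23896 = -5041$)
$t{\left(W \right)} = 17$ ($t{\left(W \right)} = -8 + \left(\left(-1\right) 5\right)^{2} = -8 + \left(-5\right)^{2} = -8 + 25 = 17$)
$\frac{-12396 - 20166}{q + \frac{t{\left(142 \right)}}{-7095}} = \frac{-12396 - 20166}{-5041 + \frac{17}{-7095}} = - \frac{32562}{-5041 + 17 \left(- \frac{1}{7095}\right)} = - \frac{32562}{-5041 - \frac{17}{7095}} = - \frac{32562}{- \frac{35765912}{7095}} = \left(-32562\right) \left(- \frac{7095}{35765912}\right) = \frac{115513695}{17882956}$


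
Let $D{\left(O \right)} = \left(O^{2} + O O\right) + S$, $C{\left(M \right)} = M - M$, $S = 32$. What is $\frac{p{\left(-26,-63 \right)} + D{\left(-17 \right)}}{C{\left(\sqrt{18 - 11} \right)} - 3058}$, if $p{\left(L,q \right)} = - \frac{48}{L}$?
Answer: $- \frac{3977}{19877} \approx -0.20008$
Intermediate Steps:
$C{\left(M \right)} = 0$
$D{\left(O \right)} = 32 + 2 O^{2}$ ($D{\left(O \right)} = \left(O^{2} + O O\right) + 32 = \left(O^{2} + O^{2}\right) + 32 = 2 O^{2} + 32 = 32 + 2 O^{2}$)
$\frac{p{\left(-26,-63 \right)} + D{\left(-17 \right)}}{C{\left(\sqrt{18 - 11} \right)} - 3058} = \frac{- \frac{48}{-26} + \left(32 + 2 \left(-17\right)^{2}\right)}{0 - 3058} = \frac{\left(-48\right) \left(- \frac{1}{26}\right) + \left(32 + 2 \cdot 289\right)}{-3058} = \left(\frac{24}{13} + \left(32 + 578\right)\right) \left(- \frac{1}{3058}\right) = \left(\frac{24}{13} + 610\right) \left(- \frac{1}{3058}\right) = \frac{7954}{13} \left(- \frac{1}{3058}\right) = - \frac{3977}{19877}$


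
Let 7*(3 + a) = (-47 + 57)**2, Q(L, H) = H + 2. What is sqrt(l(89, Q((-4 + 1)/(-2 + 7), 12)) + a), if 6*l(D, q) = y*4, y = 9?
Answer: 11*sqrt(7)/7 ≈ 4.1576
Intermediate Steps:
Q(L, H) = 2 + H
l(D, q) = 6 (l(D, q) = (9*4)/6 = (1/6)*36 = 6)
a = 79/7 (a = -3 + (-47 + 57)**2/7 = -3 + (1/7)*10**2 = -3 + (1/7)*100 = -3 + 100/7 = 79/7 ≈ 11.286)
sqrt(l(89, Q((-4 + 1)/(-2 + 7), 12)) + a) = sqrt(6 + 79/7) = sqrt(121/7) = 11*sqrt(7)/7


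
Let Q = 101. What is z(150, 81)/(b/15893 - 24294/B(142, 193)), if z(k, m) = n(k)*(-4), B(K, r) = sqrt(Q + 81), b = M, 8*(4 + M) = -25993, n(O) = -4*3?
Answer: 1605930435200/530050543740288397 - 1047272018945024*sqrt(182)/530050543740288397 ≈ -0.026652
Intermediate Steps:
n(O) = -12
M = -26025/8 (M = -4 + (1/8)*(-25993) = -4 - 25993/8 = -26025/8 ≈ -3253.1)
b = -26025/8 ≈ -3253.1
B(K, r) = sqrt(182) (B(K, r) = sqrt(101 + 81) = sqrt(182))
z(k, m) = 48 (z(k, m) = -12*(-4) = 48)
z(150, 81)/(b/15893 - 24294/B(142, 193)) = 48/(-26025/8/15893 - 24294*sqrt(182)/182) = 48/(-26025/8*1/15893 - 12147*sqrt(182)/91) = 48/(-26025/127144 - 12147*sqrt(182)/91)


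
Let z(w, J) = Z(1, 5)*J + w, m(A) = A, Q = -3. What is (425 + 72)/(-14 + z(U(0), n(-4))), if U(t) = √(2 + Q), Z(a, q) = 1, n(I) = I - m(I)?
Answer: -6958/197 - 497*I/197 ≈ -35.32 - 2.5228*I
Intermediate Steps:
n(I) = 0 (n(I) = I - I = 0)
U(t) = I (U(t) = √(2 - 3) = √(-1) = I)
z(w, J) = J + w (z(w, J) = 1*J + w = J + w)
(425 + 72)/(-14 + z(U(0), n(-4))) = (425 + 72)/(-14 + (0 + I)) = 497/(-14 + I) = 497*((-14 - I)/197) = 497*(-14 - I)/197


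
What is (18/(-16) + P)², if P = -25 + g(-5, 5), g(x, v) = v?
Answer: 28561/64 ≈ 446.27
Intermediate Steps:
P = -20 (P = -25 + 5 = -20)
(18/(-16) + P)² = (18/(-16) - 20)² = (18*(-1/16) - 20)² = (-9/8 - 20)² = (-169/8)² = 28561/64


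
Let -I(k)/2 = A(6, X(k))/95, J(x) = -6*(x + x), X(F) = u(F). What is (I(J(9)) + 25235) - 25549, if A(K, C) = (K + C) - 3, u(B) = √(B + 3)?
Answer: -29836/95 - 2*I*√105/95 ≈ -314.06 - 0.21573*I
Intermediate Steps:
u(B) = √(3 + B)
X(F) = √(3 + F)
A(K, C) = -3 + C + K (A(K, C) = (C + K) - 3 = -3 + C + K)
J(x) = -12*x
I(k) = -6/95 - 2*√(3 + k)/95 (I(k) = -2*(-3 + √(3 + k) + 6)/95 = -2*(3 + √(3 + k))/95 = -2*(3/95 + √(3 + k)/95) = -6/95 - 2*√(3 + k)/95)
(I(J(9)) + 25235) - 25549 = ((-6/95 - 2*√(3 - 12*9)/95) + 25235) - 25549 = ((-6/95 - 2*√(3 - 108)/95) + 25235) - 25549 = ((-6/95 - 2*I*√105/95) + 25235) - 25549 = (2397319/95 - 2*I*√105/95) - 25549 = -29836/95 - 2*I*√105/95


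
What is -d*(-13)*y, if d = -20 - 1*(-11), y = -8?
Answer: 936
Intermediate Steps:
d = -9 (d = -20 + 11 = -9)
-d*(-13)*y = -(-9*(-13))*(-8) = -117*(-8) = -1*(-936) = 936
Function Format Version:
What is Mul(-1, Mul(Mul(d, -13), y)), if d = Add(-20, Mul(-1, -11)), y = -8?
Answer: 936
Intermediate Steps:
d = -9 (d = Add(-20, 11) = -9)
Mul(-1, Mul(Mul(d, -13), y)) = Mul(-1, Mul(Mul(-9, -13), -8)) = Mul(-1, Mul(117, -8)) = Mul(-1, -936) = 936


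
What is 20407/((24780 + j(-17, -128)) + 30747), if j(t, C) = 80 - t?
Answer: 20407/55624 ≈ 0.36687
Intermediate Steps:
20407/((24780 + j(-17, -128)) + 30747) = 20407/((24780 + (80 - 1*(-17))) + 30747) = 20407/((24780 + (80 + 17)) + 30747) = 20407/((24780 + 97) + 30747) = 20407/(24877 + 30747) = 20407/55624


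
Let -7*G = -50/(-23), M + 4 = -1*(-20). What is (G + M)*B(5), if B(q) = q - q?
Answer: 0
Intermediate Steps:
B(q) = 0
M = 16 (M = -4 - 1*(-20) = -4 + 20 = 16)
G = -50/161 (G = -(-50)/(7*(-23)) = -(-50)*(-1)/(7*23) = -⅐*50/23 = -50/161 ≈ -0.31056)
(G + M)*B(5) = (-50/161 + 16)*0 = (2526/161)*0 = 0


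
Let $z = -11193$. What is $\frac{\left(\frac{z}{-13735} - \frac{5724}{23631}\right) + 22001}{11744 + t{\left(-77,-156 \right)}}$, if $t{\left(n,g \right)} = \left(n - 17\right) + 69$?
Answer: $\frac{58057640036}{30924038605} \approx 1.8774$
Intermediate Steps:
$t{\left(n,g \right)} = 52 + n$ ($t{\left(n,g \right)} = \left(-17 + n\right) + 69 = 52 + n$)
$\frac{\left(\frac{z}{-13735} - \frac{5724}{23631}\right) + 22001}{11744 + t{\left(-77,-156 \right)}} = \frac{\left(- \frac{11193}{-13735} - \frac{5724}{23631}\right) + 22001}{11744 + \left(52 - 77\right)} = \frac{\left(\left(-11193\right) \left(- \frac{1}{13735}\right) - \frac{1908}{7877}\right) + 22001}{11744 - 25} = \frac{\left(\frac{273}{335} - \frac{1908}{7877}\right) + 22001}{11719} = \left(\frac{1511241}{2638795} + 22001\right) \frac{1}{11719} = \frac{58057640036}{2638795} \cdot \frac{1}{11719} = \frac{58057640036}{30924038605}$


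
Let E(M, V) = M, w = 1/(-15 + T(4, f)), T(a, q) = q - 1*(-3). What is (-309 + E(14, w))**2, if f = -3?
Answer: 87025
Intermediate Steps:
T(a, q) = 3 + q (T(a, q) = q + 3 = 3 + q)
w = -1/15 (w = 1/(-15 + (3 - 3)) = 1/(-15 + 0) = 1/(-15) = -1/15 ≈ -0.066667)
(-309 + E(14, w))**2 = (-309 + 14)**2 = (-295)**2 = 87025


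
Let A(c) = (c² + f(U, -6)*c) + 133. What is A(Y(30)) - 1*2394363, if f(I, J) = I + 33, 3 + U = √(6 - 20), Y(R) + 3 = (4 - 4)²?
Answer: -2394311 - 3*I*√14 ≈ -2.3943e+6 - 11.225*I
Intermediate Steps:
Y(R) = -3 (Y(R) = -3 + (4 - 4)² = -3 + 0² = -3 + 0 = -3)
U = -3 + I*√14 (U = -3 + √(6 - 20) = -3 + √(-14) = -3 + I*√14 ≈ -3.0 + 3.7417*I)
f(I, J) = 33 + I
A(c) = 133 + c² + c*(30 + I*√14) (A(c) = (c² + (33 + (-3 + I*√14))*c) + 133 = (c² + (30 + I*√14)*c) + 133 = (c² + c*(30 + I*√14)) + 133 = 133 + c² + c*(30 + I*√14))
A(Y(30)) - 1*2394363 = (133 + (-3)² - 3*(30 + I*√14)) - 1*2394363 = (133 + 9 + (-90 - 3*I*√14)) - 2394363 = (52 - 3*I*√14) - 2394363 = -2394311 - 3*I*√14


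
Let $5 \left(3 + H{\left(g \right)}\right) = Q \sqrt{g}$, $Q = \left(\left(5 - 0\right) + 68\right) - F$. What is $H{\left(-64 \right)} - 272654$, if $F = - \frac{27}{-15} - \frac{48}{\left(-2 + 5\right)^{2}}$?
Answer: $-272657 + \frac{9184 i}{75} \approx -2.7266 \cdot 10^{5} + 122.45 i$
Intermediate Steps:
$F = - \frac{53}{15}$ ($F = \left(-27\right) \left(- \frac{1}{15}\right) - \frac{48}{3^{2}} = \frac{9}{5} - \frac{48}{9} = \frac{9}{5} - \frac{16}{3} = - \frac{53}{15} \approx -3.5333$)
$Q = \frac{1148}{15}$ ($Q = \left(\left(5 - 0\right) + 68\right) - - \frac{53}{15} = \left(\left(5 + 0\right) + 68\right) + \frac{53}{15} = \left(5 + 68\right) + \frac{53}{15} = 73 + \frac{53}{15} = \frac{1148}{15} \approx 76.533$)
$H{\left(g \right)} = -3 + \frac{1148 \sqrt{g}}{75}$ ($H{\left(g \right)} = -3 + \frac{\frac{1148}{15} \sqrt{g}}{5} = -3 + \frac{1148 \sqrt{g}}{75}$)
$H{\left(-64 \right)} - 272654 = \left(-3 + \frac{1148 \sqrt{-64}}{75}\right) - 272654 = \left(-3 + \frac{1148 \cdot 8 i}{75}\right) - 272654 = \left(-3 + \frac{9184 i}{75}\right) - 272654 = -272657 + \frac{9184 i}{75}$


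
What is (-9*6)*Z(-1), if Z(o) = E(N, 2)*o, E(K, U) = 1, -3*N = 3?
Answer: 54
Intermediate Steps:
N = -1 (N = -⅓*3 = -1)
Z(o) = o (Z(o) = 1*o = o)
(-9*6)*Z(-1) = -9*6*(-1) = -54*(-1) = 54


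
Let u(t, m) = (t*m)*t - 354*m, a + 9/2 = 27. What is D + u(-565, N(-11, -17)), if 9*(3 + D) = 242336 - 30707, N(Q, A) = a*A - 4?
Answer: -739320781/6 ≈ -1.2322e+8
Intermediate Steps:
a = 45/2 (a = -9/2 + 27 = 45/2 ≈ 22.500)
N(Q, A) = -4 + 45*A/2 (N(Q, A) = 45*A/2 - 4 = -4 + 45*A/2)
D = 70534/3 (D = -3 + (242336 - 30707)/9 = -3 + (⅑)*211629 = -3 + 70543/3 = 70534/3 ≈ 23511.)
u(t, m) = -354*m + m*t² (u(t, m) = (m*t)*t - 354*m = m*t² - 354*m = -354*m + m*t²)
D + u(-565, N(-11, -17)) = 70534/3 + (-4 + (45/2)*(-17))*(-354 + (-565)²) = 70534/3 + (-4 - 765/2)*(-354 + 319225) = 70534/3 - 773/2*318871 = 70534/3 - 246487283/2 = -739320781/6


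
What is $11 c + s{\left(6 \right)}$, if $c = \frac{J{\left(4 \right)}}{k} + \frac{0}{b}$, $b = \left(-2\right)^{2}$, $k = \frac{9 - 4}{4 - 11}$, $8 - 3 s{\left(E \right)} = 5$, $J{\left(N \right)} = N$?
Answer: $- \frac{303}{5} \approx -60.6$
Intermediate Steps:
$s{\left(E \right)} = 1$ ($s{\left(E \right)} = \frac{8}{3} - \frac{5}{3} = 1$)
$k = - \frac{5}{7}$ ($k = \frac{5}{-7} = 5 \left(- \frac{1}{7}\right) = - \frac{5}{7} \approx -0.71429$)
$b = 4$
$c = - \frac{28}{5}$ ($c = \frac{4}{- \frac{5}{7}} + \frac{0}{4} = 4 \left(- \frac{7}{5}\right) + 0 \cdot \frac{1}{4} = - \frac{28}{5} + 0 = - \frac{28}{5} \approx -5.6$)
$11 c + s{\left(6 \right)} = 11 \left(- \frac{28}{5}\right) + 1 = - \frac{308}{5} + 1 = - \frac{303}{5}$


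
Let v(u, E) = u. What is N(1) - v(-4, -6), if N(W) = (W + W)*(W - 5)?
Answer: -4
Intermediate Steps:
N(W) = 2*W*(-5 + W) (N(W) = (2*W)*(-5 + W) = 2*W*(-5 + W))
N(1) - v(-4, -6) = 2*1*(-5 + 1) - 1*(-4) = 2*1*(-4) + 4 = -8 + 4 = -4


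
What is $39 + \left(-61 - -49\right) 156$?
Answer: $-1833$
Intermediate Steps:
$39 + \left(-61 - -49\right) 156 = 39 + \left(-61 + 49\right) 156 = 39 - 1872 = -1833$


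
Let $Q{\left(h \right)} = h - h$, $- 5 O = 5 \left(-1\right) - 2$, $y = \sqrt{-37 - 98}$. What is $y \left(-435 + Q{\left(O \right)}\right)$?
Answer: $- 1305 i \sqrt{15} \approx - 5054.2 i$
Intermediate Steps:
$y = 3 i \sqrt{15}$ ($y = \sqrt{-135} = 3 i \sqrt{15} \approx 11.619 i$)
$O = \frac{7}{5}$ ($O = - \frac{5 \left(-1\right) - 2}{5} = - \frac{-5 - 2}{5} = \left(- \frac{1}{5}\right) \left(-7\right) = \frac{7}{5} \approx 1.4$)
$Q{\left(h \right)} = 0$
$y \left(-435 + Q{\left(O \right)}\right) = 3 i \sqrt{15} \left(-435 + 0\right) = 3 i \sqrt{15} \left(-435\right) = - 1305 i \sqrt{15}$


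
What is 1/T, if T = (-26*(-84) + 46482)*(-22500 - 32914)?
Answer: -1/2696777724 ≈ -3.7081e-10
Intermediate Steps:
T = -2696777724 (T = (2184 + 46482)*(-55414) = 48666*(-55414) = -2696777724)
1/T = 1/(-2696777724) = -1/2696777724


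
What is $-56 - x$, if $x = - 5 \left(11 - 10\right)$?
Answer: $-51$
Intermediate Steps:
$x = -5$ ($x = \left(-5\right) 1 = -5$)
$-56 - x = -56 - -5 = -56 + 5 = -51$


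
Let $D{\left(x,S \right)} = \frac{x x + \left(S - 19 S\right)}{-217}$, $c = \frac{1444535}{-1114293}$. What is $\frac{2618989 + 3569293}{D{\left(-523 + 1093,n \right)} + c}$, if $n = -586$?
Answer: $- \frac{1496336371273842}{374100822359} \approx -3999.8$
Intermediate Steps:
$c = - \frac{1444535}{1114293}$ ($c = 1444535 \left(- \frac{1}{1114293}\right) = - \frac{1444535}{1114293} \approx -1.2964$)
$D{\left(x,S \right)} = - \frac{x^{2}}{217} + \frac{18 S}{217}$ ($D{\left(x,S \right)} = \left(x^{2} - 18 S\right) \left(- \frac{1}{217}\right) = - \frac{x^{2}}{217} + \frac{18 S}{217}$)
$\frac{2618989 + 3569293}{D{\left(-523 + 1093,n \right)} + c} = \frac{2618989 + 3569293}{\left(- \frac{\left(-523 + 1093\right)^{2}}{217} + \frac{18}{217} \left(-586\right)\right) - \frac{1444535}{1114293}} = \frac{6188282}{\left(- \frac{570^{2}}{217} - \frac{10548}{217}\right) - \frac{1444535}{1114293}} = \frac{6188282}{\left(\left(- \frac{1}{217}\right) 324900 - \frac{10548}{217}\right) - \frac{1444535}{1114293}} = \frac{6188282}{\left(- \frac{324900}{217} - \frac{10548}{217}\right) - \frac{1444535}{1114293}} = \frac{6188282}{- \frac{335448}{217} - \frac{1444535}{1114293}} = \frac{6188282}{- \frac{374100822359}{241801581}} = 6188282 \left(- \frac{241801581}{374100822359}\right) = - \frac{1496336371273842}{374100822359}$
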